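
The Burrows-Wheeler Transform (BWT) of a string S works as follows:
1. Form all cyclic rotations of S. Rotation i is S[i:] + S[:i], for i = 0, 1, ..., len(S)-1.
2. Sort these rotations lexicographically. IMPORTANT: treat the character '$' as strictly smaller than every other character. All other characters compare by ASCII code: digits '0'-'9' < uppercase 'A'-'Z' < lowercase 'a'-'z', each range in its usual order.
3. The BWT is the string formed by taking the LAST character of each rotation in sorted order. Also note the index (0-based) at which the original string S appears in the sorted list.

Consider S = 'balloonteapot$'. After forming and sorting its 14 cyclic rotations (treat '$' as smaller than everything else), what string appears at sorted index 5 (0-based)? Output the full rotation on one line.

Answer: lloonteapot$ba

Derivation:
All 14 rotations (rotation i = S[i:]+S[:i]):
  rot[0] = balloonteapot$
  rot[1] = alloonteapot$b
  rot[2] = lloonteapot$ba
  rot[3] = loonteapot$bal
  rot[4] = oonteapot$ball
  rot[5] = onteapot$ballo
  rot[6] = nteapot$balloo
  rot[7] = teapot$balloon
  rot[8] = eapot$balloont
  rot[9] = apot$balloonte
  rot[10] = pot$balloontea
  rot[11] = ot$balloonteap
  rot[12] = t$balloonteapo
  rot[13] = $balloonteapot
Sorted (with $ < everything):
  sorted[0] = $balloonteapot
  sorted[1] = alloonteapot$b
  sorted[2] = apot$balloonte
  sorted[3] = balloonteapot$
  sorted[4] = eapot$balloont
  sorted[5] = lloonteapot$ba
  sorted[6] = loonteapot$bal
  sorted[7] = nteapot$balloo
  sorted[8] = onteapot$ballo
  sorted[9] = oonteapot$ball
  sorted[10] = ot$balloonteap
  sorted[11] = pot$balloontea
  sorted[12] = t$balloonteapo
  sorted[13] = teapot$balloon
sorted[5] = lloonteapot$ba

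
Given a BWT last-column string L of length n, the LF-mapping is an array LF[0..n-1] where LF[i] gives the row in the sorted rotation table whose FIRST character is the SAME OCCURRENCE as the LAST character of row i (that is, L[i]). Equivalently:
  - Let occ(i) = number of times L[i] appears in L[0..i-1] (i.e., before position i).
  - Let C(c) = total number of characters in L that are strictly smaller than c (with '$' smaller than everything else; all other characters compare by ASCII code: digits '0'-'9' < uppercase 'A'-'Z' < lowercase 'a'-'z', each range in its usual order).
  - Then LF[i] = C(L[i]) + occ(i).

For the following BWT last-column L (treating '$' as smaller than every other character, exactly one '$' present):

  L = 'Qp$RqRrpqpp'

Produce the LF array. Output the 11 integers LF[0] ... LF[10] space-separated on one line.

Answer: 1 4 0 2 8 3 10 5 9 6 7

Derivation:
Char counts: '$':1, 'Q':1, 'R':2, 'p':4, 'q':2, 'r':1
C (first-col start): C('$')=0, C('Q')=1, C('R')=2, C('p')=4, C('q')=8, C('r')=10
L[0]='Q': occ=0, LF[0]=C('Q')+0=1+0=1
L[1]='p': occ=0, LF[1]=C('p')+0=4+0=4
L[2]='$': occ=0, LF[2]=C('$')+0=0+0=0
L[3]='R': occ=0, LF[3]=C('R')+0=2+0=2
L[4]='q': occ=0, LF[4]=C('q')+0=8+0=8
L[5]='R': occ=1, LF[5]=C('R')+1=2+1=3
L[6]='r': occ=0, LF[6]=C('r')+0=10+0=10
L[7]='p': occ=1, LF[7]=C('p')+1=4+1=5
L[8]='q': occ=1, LF[8]=C('q')+1=8+1=9
L[9]='p': occ=2, LF[9]=C('p')+2=4+2=6
L[10]='p': occ=3, LF[10]=C('p')+3=4+3=7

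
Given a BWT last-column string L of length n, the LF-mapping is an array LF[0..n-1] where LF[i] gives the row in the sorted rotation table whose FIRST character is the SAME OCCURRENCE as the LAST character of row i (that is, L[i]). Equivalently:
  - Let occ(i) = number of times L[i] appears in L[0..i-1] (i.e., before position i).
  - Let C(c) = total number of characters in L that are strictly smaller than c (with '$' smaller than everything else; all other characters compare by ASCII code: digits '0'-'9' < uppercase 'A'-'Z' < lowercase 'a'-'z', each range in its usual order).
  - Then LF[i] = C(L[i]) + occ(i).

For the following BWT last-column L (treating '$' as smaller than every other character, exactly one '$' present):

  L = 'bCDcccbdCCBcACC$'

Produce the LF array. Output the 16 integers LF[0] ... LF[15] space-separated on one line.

Answer: 9 3 8 11 12 13 10 15 4 5 2 14 1 6 7 0

Derivation:
Char counts: '$':1, 'A':1, 'B':1, 'C':5, 'D':1, 'b':2, 'c':4, 'd':1
C (first-col start): C('$')=0, C('A')=1, C('B')=2, C('C')=3, C('D')=8, C('b')=9, C('c')=11, C('d')=15
L[0]='b': occ=0, LF[0]=C('b')+0=9+0=9
L[1]='C': occ=0, LF[1]=C('C')+0=3+0=3
L[2]='D': occ=0, LF[2]=C('D')+0=8+0=8
L[3]='c': occ=0, LF[3]=C('c')+0=11+0=11
L[4]='c': occ=1, LF[4]=C('c')+1=11+1=12
L[5]='c': occ=2, LF[5]=C('c')+2=11+2=13
L[6]='b': occ=1, LF[6]=C('b')+1=9+1=10
L[7]='d': occ=0, LF[7]=C('d')+0=15+0=15
L[8]='C': occ=1, LF[8]=C('C')+1=3+1=4
L[9]='C': occ=2, LF[9]=C('C')+2=3+2=5
L[10]='B': occ=0, LF[10]=C('B')+0=2+0=2
L[11]='c': occ=3, LF[11]=C('c')+3=11+3=14
L[12]='A': occ=0, LF[12]=C('A')+0=1+0=1
L[13]='C': occ=3, LF[13]=C('C')+3=3+3=6
L[14]='C': occ=4, LF[14]=C('C')+4=3+4=7
L[15]='$': occ=0, LF[15]=C('$')+0=0+0=0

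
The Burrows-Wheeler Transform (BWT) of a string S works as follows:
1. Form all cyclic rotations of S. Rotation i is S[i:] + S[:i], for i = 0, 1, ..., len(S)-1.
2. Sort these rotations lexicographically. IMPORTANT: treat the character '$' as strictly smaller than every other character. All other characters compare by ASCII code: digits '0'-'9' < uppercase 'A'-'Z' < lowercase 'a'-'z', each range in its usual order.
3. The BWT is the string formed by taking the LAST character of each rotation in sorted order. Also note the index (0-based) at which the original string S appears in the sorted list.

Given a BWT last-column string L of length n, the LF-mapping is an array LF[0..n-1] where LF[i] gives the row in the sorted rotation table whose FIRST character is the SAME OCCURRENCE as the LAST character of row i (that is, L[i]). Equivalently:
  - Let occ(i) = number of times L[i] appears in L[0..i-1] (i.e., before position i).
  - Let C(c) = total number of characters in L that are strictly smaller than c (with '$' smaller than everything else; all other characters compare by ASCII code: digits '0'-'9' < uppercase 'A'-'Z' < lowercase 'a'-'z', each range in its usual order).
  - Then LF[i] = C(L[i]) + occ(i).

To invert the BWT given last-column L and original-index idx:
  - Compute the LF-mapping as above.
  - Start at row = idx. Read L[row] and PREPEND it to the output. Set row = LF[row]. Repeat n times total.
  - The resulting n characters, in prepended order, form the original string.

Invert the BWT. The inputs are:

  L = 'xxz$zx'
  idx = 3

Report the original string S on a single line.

LF mapping: 1 2 4 0 5 3
Walk LF starting at row 3, prepending L[row]:
  step 1: row=3, L[3]='$', prepend. Next row=LF[3]=0
  step 2: row=0, L[0]='x', prepend. Next row=LF[0]=1
  step 3: row=1, L[1]='x', prepend. Next row=LF[1]=2
  step 4: row=2, L[2]='z', prepend. Next row=LF[2]=4
  step 5: row=4, L[4]='z', prepend. Next row=LF[4]=5
  step 6: row=5, L[5]='x', prepend. Next row=LF[5]=3
Reversed output: xzzxx$

Answer: xzzxx$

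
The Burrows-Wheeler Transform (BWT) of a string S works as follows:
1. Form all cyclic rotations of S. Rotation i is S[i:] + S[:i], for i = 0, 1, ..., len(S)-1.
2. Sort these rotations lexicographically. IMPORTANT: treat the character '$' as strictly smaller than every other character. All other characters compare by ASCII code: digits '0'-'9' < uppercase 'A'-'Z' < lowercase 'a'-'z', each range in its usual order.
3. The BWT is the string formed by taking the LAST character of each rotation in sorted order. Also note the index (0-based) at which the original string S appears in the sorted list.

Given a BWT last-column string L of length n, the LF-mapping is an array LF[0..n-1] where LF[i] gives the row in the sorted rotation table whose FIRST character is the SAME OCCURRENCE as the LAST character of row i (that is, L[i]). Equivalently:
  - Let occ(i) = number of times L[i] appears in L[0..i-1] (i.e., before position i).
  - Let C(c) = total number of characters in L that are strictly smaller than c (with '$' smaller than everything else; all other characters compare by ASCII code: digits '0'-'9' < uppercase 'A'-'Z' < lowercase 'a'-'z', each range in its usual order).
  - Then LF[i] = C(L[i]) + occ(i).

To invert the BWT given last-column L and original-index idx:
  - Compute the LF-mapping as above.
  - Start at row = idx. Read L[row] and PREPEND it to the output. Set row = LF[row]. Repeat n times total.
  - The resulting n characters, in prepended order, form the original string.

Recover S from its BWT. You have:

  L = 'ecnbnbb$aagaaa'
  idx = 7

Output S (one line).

Answer: bananacabbage$

Derivation:
LF mapping: 10 9 12 6 13 7 8 0 1 2 11 3 4 5
Walk LF starting at row 7, prepending L[row]:
  step 1: row=7, L[7]='$', prepend. Next row=LF[7]=0
  step 2: row=0, L[0]='e', prepend. Next row=LF[0]=10
  step 3: row=10, L[10]='g', prepend. Next row=LF[10]=11
  step 4: row=11, L[11]='a', prepend. Next row=LF[11]=3
  step 5: row=3, L[3]='b', prepend. Next row=LF[3]=6
  step 6: row=6, L[6]='b', prepend. Next row=LF[6]=8
  step 7: row=8, L[8]='a', prepend. Next row=LF[8]=1
  step 8: row=1, L[1]='c', prepend. Next row=LF[1]=9
  step 9: row=9, L[9]='a', prepend. Next row=LF[9]=2
  step 10: row=2, L[2]='n', prepend. Next row=LF[2]=12
  step 11: row=12, L[12]='a', prepend. Next row=LF[12]=4
  step 12: row=4, L[4]='n', prepend. Next row=LF[4]=13
  step 13: row=13, L[13]='a', prepend. Next row=LF[13]=5
  step 14: row=5, L[5]='b', prepend. Next row=LF[5]=7
Reversed output: bananacabbage$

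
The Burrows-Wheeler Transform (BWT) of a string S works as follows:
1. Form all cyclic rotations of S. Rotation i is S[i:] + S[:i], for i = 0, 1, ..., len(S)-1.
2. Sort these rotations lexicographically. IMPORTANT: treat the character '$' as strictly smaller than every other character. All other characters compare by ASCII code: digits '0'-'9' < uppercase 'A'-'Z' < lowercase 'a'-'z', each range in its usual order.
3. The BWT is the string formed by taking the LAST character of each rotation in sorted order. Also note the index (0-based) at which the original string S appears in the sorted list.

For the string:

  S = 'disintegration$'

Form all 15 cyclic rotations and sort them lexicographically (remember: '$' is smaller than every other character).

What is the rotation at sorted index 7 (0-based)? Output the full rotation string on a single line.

Answer: isintegration$d

Derivation:
All 15 rotations (rotation i = S[i:]+S[:i]):
  rot[0] = disintegration$
  rot[1] = isintegration$d
  rot[2] = sintegration$di
  rot[3] = integration$dis
  rot[4] = ntegration$disi
  rot[5] = tegration$disin
  rot[6] = egration$disint
  rot[7] = gration$disinte
  rot[8] = ration$disinteg
  rot[9] = ation$disintegr
  rot[10] = tion$disintegra
  rot[11] = ion$disintegrat
  rot[12] = on$disintegrati
  rot[13] = n$disintegratio
  rot[14] = $disintegration
Sorted (with $ < everything):
  sorted[0] = $disintegration
  sorted[1] = ation$disintegr
  sorted[2] = disintegration$
  sorted[3] = egration$disint
  sorted[4] = gration$disinte
  sorted[5] = integration$dis
  sorted[6] = ion$disintegrat
  sorted[7] = isintegration$d
  sorted[8] = n$disintegratio
  sorted[9] = ntegration$disi
  sorted[10] = on$disintegrati
  sorted[11] = ration$disinteg
  sorted[12] = sintegration$di
  sorted[13] = tegration$disin
  sorted[14] = tion$disintegra
sorted[7] = isintegration$d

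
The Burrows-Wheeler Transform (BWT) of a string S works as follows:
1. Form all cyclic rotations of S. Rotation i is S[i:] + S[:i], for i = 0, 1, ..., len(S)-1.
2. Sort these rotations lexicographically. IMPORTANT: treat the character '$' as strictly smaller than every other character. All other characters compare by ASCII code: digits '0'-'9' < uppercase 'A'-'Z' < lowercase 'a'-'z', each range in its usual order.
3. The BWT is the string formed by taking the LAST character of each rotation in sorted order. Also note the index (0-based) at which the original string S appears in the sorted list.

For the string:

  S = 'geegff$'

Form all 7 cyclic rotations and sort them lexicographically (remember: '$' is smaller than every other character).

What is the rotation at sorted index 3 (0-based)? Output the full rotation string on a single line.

All 7 rotations (rotation i = S[i:]+S[:i]):
  rot[0] = geegff$
  rot[1] = eegff$g
  rot[2] = egff$ge
  rot[3] = gff$gee
  rot[4] = ff$geeg
  rot[5] = f$geegf
  rot[6] = $geegff
Sorted (with $ < everything):
  sorted[0] = $geegff
  sorted[1] = eegff$g
  sorted[2] = egff$ge
  sorted[3] = f$geegf
  sorted[4] = ff$geeg
  sorted[5] = geegff$
  sorted[6] = gff$gee
sorted[3] = f$geegf

Answer: f$geegf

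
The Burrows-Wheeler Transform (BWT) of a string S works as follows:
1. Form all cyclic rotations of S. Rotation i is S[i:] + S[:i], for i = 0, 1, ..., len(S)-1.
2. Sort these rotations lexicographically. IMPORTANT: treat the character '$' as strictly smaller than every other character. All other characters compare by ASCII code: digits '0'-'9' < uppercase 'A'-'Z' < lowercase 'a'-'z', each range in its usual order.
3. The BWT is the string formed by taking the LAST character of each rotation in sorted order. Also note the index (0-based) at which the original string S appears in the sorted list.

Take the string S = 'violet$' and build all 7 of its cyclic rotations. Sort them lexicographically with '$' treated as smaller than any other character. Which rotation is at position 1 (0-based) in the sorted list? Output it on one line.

Answer: et$viol

Derivation:
All 7 rotations (rotation i = S[i:]+S[:i]):
  rot[0] = violet$
  rot[1] = iolet$v
  rot[2] = olet$vi
  rot[3] = let$vio
  rot[4] = et$viol
  rot[5] = t$viole
  rot[6] = $violet
Sorted (with $ < everything):
  sorted[0] = $violet
  sorted[1] = et$viol
  sorted[2] = iolet$v
  sorted[3] = let$vio
  sorted[4] = olet$vi
  sorted[5] = t$viole
  sorted[6] = violet$
sorted[1] = et$viol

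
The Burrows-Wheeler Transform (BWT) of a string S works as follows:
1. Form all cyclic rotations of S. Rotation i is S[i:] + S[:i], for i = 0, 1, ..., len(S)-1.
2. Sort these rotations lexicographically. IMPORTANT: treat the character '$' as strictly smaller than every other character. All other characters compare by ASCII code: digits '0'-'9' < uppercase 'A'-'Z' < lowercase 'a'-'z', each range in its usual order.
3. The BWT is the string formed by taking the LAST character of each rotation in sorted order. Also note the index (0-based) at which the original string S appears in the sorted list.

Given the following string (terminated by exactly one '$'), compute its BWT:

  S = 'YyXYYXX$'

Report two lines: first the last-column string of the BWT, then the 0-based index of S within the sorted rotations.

Answer: XXYyYX$Y
6

Derivation:
All 8 rotations (rotation i = S[i:]+S[:i]):
  rot[0] = YyXYYXX$
  rot[1] = yXYYXX$Y
  rot[2] = XYYXX$Yy
  rot[3] = YYXX$YyX
  rot[4] = YXX$YyXY
  rot[5] = XX$YyXYY
  rot[6] = X$YyXYYX
  rot[7] = $YyXYYXX
Sorted (with $ < everything):
  sorted[0] = $YyXYYXX  (last char: 'X')
  sorted[1] = X$YyXYYX  (last char: 'X')
  sorted[2] = XX$YyXYY  (last char: 'Y')
  sorted[3] = XYYXX$Yy  (last char: 'y')
  sorted[4] = YXX$YyXY  (last char: 'Y')
  sorted[5] = YYXX$YyX  (last char: 'X')
  sorted[6] = YyXYYXX$  (last char: '$')
  sorted[7] = yXYYXX$Y  (last char: 'Y')
Last column: XXYyYX$Y
Original string S is at sorted index 6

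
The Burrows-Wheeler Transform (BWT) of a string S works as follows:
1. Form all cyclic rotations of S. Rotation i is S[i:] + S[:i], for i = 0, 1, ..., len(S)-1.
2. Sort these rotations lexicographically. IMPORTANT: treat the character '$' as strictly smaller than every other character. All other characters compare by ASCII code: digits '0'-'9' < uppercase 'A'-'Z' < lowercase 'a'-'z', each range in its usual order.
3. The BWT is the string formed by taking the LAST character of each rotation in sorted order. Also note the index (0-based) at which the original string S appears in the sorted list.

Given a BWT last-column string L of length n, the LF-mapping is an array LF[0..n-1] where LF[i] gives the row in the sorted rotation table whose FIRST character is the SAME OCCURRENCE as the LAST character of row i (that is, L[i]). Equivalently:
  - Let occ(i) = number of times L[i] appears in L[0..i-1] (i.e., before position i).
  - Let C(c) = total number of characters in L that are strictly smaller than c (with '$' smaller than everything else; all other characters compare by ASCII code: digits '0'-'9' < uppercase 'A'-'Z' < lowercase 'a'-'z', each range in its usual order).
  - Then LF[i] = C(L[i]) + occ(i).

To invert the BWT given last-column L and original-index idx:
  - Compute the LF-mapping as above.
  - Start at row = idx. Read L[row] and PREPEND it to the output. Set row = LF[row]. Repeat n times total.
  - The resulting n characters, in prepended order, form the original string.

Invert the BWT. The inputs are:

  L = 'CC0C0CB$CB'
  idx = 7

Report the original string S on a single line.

Answer: CBC00BCCC$

Derivation:
LF mapping: 5 6 1 7 2 8 3 0 9 4
Walk LF starting at row 7, prepending L[row]:
  step 1: row=7, L[7]='$', prepend. Next row=LF[7]=0
  step 2: row=0, L[0]='C', prepend. Next row=LF[0]=5
  step 3: row=5, L[5]='C', prepend. Next row=LF[5]=8
  step 4: row=8, L[8]='C', prepend. Next row=LF[8]=9
  step 5: row=9, L[9]='B', prepend. Next row=LF[9]=4
  step 6: row=4, L[4]='0', prepend. Next row=LF[4]=2
  step 7: row=2, L[2]='0', prepend. Next row=LF[2]=1
  step 8: row=1, L[1]='C', prepend. Next row=LF[1]=6
  step 9: row=6, L[6]='B', prepend. Next row=LF[6]=3
  step 10: row=3, L[3]='C', prepend. Next row=LF[3]=7
Reversed output: CBC00BCCC$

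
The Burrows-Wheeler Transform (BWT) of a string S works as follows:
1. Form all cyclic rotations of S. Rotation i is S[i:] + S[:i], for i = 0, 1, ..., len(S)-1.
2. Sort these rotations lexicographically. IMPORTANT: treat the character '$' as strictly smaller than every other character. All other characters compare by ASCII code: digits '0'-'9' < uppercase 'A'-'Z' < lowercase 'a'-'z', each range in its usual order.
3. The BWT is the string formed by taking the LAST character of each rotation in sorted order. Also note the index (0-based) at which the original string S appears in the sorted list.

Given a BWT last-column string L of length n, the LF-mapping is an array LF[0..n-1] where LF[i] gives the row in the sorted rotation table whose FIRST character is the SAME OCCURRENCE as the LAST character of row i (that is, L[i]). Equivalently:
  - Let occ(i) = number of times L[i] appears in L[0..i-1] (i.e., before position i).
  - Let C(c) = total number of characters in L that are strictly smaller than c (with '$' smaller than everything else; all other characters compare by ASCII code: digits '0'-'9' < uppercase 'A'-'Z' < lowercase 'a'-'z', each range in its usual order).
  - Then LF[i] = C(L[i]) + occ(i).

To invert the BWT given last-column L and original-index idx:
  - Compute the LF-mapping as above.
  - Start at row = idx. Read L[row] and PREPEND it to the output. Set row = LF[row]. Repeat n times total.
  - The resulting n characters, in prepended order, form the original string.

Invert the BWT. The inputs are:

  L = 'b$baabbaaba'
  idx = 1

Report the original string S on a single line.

Answer: aabaababbb$

Derivation:
LF mapping: 6 0 7 1 2 8 9 3 4 10 5
Walk LF starting at row 1, prepending L[row]:
  step 1: row=1, L[1]='$', prepend. Next row=LF[1]=0
  step 2: row=0, L[0]='b', prepend. Next row=LF[0]=6
  step 3: row=6, L[6]='b', prepend. Next row=LF[6]=9
  step 4: row=9, L[9]='b', prepend. Next row=LF[9]=10
  step 5: row=10, L[10]='a', prepend. Next row=LF[10]=5
  step 6: row=5, L[5]='b', prepend. Next row=LF[5]=8
  step 7: row=8, L[8]='a', prepend. Next row=LF[8]=4
  step 8: row=4, L[4]='a', prepend. Next row=LF[4]=2
  step 9: row=2, L[2]='b', prepend. Next row=LF[2]=7
  step 10: row=7, L[7]='a', prepend. Next row=LF[7]=3
  step 11: row=3, L[3]='a', prepend. Next row=LF[3]=1
Reversed output: aabaababbb$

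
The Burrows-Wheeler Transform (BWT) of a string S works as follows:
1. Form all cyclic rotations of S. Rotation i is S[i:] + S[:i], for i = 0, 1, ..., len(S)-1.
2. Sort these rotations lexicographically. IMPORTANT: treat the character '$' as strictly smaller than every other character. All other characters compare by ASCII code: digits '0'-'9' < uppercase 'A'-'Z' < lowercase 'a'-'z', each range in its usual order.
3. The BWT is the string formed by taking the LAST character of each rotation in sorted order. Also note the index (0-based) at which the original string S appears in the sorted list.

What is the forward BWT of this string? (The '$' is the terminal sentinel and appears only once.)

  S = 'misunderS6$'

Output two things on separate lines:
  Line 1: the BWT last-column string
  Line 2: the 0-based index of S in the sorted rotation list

Answer: 6Srndm$ueis
6

Derivation:
All 11 rotations (rotation i = S[i:]+S[:i]):
  rot[0] = misunderS6$
  rot[1] = isunderS6$m
  rot[2] = sunderS6$mi
  rot[3] = underS6$mis
  rot[4] = nderS6$misu
  rot[5] = derS6$misun
  rot[6] = erS6$misund
  rot[7] = rS6$misunde
  rot[8] = S6$misunder
  rot[9] = 6$misunderS
  rot[10] = $misunderS6
Sorted (with $ < everything):
  sorted[0] = $misunderS6  (last char: '6')
  sorted[1] = 6$misunderS  (last char: 'S')
  sorted[2] = S6$misunder  (last char: 'r')
  sorted[3] = derS6$misun  (last char: 'n')
  sorted[4] = erS6$misund  (last char: 'd')
  sorted[5] = isunderS6$m  (last char: 'm')
  sorted[6] = misunderS6$  (last char: '$')
  sorted[7] = nderS6$misu  (last char: 'u')
  sorted[8] = rS6$misunde  (last char: 'e')
  sorted[9] = sunderS6$mi  (last char: 'i')
  sorted[10] = underS6$mis  (last char: 's')
Last column: 6Srndm$ueis
Original string S is at sorted index 6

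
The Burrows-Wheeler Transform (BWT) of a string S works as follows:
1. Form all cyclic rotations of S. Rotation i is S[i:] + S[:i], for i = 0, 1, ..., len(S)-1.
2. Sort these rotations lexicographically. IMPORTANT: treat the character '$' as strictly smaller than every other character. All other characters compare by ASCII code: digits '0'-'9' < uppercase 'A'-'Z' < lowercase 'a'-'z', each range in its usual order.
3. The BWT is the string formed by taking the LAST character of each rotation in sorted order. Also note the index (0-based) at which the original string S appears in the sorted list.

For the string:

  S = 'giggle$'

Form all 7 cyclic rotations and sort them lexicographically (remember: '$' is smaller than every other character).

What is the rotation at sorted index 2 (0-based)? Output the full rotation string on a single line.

Answer: ggle$gi

Derivation:
All 7 rotations (rotation i = S[i:]+S[:i]):
  rot[0] = giggle$
  rot[1] = iggle$g
  rot[2] = ggle$gi
  rot[3] = gle$gig
  rot[4] = le$gigg
  rot[5] = e$giggl
  rot[6] = $giggle
Sorted (with $ < everything):
  sorted[0] = $giggle
  sorted[1] = e$giggl
  sorted[2] = ggle$gi
  sorted[3] = giggle$
  sorted[4] = gle$gig
  sorted[5] = iggle$g
  sorted[6] = le$gigg
sorted[2] = ggle$gi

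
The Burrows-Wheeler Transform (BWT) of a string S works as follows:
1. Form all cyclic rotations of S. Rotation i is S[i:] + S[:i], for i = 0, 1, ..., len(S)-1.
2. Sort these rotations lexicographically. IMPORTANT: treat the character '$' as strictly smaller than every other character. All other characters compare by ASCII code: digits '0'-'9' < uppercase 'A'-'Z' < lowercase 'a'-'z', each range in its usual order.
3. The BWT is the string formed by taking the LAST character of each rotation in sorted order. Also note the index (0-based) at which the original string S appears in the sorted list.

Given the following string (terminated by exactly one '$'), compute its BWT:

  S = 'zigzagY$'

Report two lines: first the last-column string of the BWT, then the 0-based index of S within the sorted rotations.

All 8 rotations (rotation i = S[i:]+S[:i]):
  rot[0] = zigzagY$
  rot[1] = igzagY$z
  rot[2] = gzagY$zi
  rot[3] = zagY$zig
  rot[4] = agY$zigz
  rot[5] = gY$zigza
  rot[6] = Y$zigzag
  rot[7] = $zigzagY
Sorted (with $ < everything):
  sorted[0] = $zigzagY  (last char: 'Y')
  sorted[1] = Y$zigzag  (last char: 'g')
  sorted[2] = agY$zigz  (last char: 'z')
  sorted[3] = gY$zigza  (last char: 'a')
  sorted[4] = gzagY$zi  (last char: 'i')
  sorted[5] = igzagY$z  (last char: 'z')
  sorted[6] = zagY$zig  (last char: 'g')
  sorted[7] = zigzagY$  (last char: '$')
Last column: Ygzaizg$
Original string S is at sorted index 7

Answer: Ygzaizg$
7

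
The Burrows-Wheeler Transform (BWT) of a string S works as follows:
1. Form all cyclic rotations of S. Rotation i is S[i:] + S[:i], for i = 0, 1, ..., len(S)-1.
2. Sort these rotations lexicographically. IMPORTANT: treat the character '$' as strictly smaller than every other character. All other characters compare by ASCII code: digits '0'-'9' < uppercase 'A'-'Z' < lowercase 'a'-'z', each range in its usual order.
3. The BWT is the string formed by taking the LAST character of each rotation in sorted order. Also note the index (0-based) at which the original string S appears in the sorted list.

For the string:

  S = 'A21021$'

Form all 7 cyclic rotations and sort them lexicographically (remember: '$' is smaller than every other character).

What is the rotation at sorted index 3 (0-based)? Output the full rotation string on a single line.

All 7 rotations (rotation i = S[i:]+S[:i]):
  rot[0] = A21021$
  rot[1] = 21021$A
  rot[2] = 1021$A2
  rot[3] = 021$A21
  rot[4] = 21$A210
  rot[5] = 1$A2102
  rot[6] = $A21021
Sorted (with $ < everything):
  sorted[0] = $A21021
  sorted[1] = 021$A21
  sorted[2] = 1$A2102
  sorted[3] = 1021$A2
  sorted[4] = 21$A210
  sorted[5] = 21021$A
  sorted[6] = A21021$
sorted[3] = 1021$A2

Answer: 1021$A2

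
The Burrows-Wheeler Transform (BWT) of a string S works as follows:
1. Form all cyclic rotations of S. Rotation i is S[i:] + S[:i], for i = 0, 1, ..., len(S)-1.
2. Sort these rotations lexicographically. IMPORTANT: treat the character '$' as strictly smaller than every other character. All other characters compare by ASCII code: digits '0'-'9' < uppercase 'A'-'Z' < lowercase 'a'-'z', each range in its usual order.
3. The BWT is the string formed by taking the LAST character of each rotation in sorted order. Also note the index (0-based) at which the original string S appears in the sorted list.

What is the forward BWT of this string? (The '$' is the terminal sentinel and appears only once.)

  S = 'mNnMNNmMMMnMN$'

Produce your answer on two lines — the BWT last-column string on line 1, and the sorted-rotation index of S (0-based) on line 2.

Answer: NmMnnMMMNmN$MN
11

Derivation:
All 14 rotations (rotation i = S[i:]+S[:i]):
  rot[0] = mNnMNNmMMMnMN$
  rot[1] = NnMNNmMMMnMN$m
  rot[2] = nMNNmMMMnMN$mN
  rot[3] = MNNmMMMnMN$mNn
  rot[4] = NNmMMMnMN$mNnM
  rot[5] = NmMMMnMN$mNnMN
  rot[6] = mMMMnMN$mNnMNN
  rot[7] = MMMnMN$mNnMNNm
  rot[8] = MMnMN$mNnMNNmM
  rot[9] = MnMN$mNnMNNmMM
  rot[10] = nMN$mNnMNNmMMM
  rot[11] = MN$mNnMNNmMMMn
  rot[12] = N$mNnMNNmMMMnM
  rot[13] = $mNnMNNmMMMnMN
Sorted (with $ < everything):
  sorted[0] = $mNnMNNmMMMnMN  (last char: 'N')
  sorted[1] = MMMnMN$mNnMNNm  (last char: 'm')
  sorted[2] = MMnMN$mNnMNNmM  (last char: 'M')
  sorted[3] = MN$mNnMNNmMMMn  (last char: 'n')
  sorted[4] = MNNmMMMnMN$mNn  (last char: 'n')
  sorted[5] = MnMN$mNnMNNmMM  (last char: 'M')
  sorted[6] = N$mNnMNNmMMMnM  (last char: 'M')
  sorted[7] = NNmMMMnMN$mNnM  (last char: 'M')
  sorted[8] = NmMMMnMN$mNnMN  (last char: 'N')
  sorted[9] = NnMNNmMMMnMN$m  (last char: 'm')
  sorted[10] = mMMMnMN$mNnMNN  (last char: 'N')
  sorted[11] = mNnMNNmMMMnMN$  (last char: '$')
  sorted[12] = nMN$mNnMNNmMMM  (last char: 'M')
  sorted[13] = nMNNmMMMnMN$mN  (last char: 'N')
Last column: NmMnnMMMNmN$MN
Original string S is at sorted index 11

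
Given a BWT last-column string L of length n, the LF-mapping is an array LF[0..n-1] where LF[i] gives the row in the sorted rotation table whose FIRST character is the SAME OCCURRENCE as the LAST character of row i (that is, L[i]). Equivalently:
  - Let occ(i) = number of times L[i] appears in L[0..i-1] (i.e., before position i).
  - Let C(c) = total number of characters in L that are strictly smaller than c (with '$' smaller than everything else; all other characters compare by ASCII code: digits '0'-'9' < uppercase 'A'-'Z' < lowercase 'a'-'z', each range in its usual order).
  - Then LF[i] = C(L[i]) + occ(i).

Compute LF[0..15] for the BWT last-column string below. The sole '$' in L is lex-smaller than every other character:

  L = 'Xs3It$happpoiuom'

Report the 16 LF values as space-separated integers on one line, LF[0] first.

Char counts: '$':1, '3':1, 'I':1, 'X':1, 'a':1, 'h':1, 'i':1, 'm':1, 'o':2, 'p':3, 's':1, 't':1, 'u':1
C (first-col start): C('$')=0, C('3')=1, C('I')=2, C('X')=3, C('a')=4, C('h')=5, C('i')=6, C('m')=7, C('o')=8, C('p')=10, C('s')=13, C('t')=14, C('u')=15
L[0]='X': occ=0, LF[0]=C('X')+0=3+0=3
L[1]='s': occ=0, LF[1]=C('s')+0=13+0=13
L[2]='3': occ=0, LF[2]=C('3')+0=1+0=1
L[3]='I': occ=0, LF[3]=C('I')+0=2+0=2
L[4]='t': occ=0, LF[4]=C('t')+0=14+0=14
L[5]='$': occ=0, LF[5]=C('$')+0=0+0=0
L[6]='h': occ=0, LF[6]=C('h')+0=5+0=5
L[7]='a': occ=0, LF[7]=C('a')+0=4+0=4
L[8]='p': occ=0, LF[8]=C('p')+0=10+0=10
L[9]='p': occ=1, LF[9]=C('p')+1=10+1=11
L[10]='p': occ=2, LF[10]=C('p')+2=10+2=12
L[11]='o': occ=0, LF[11]=C('o')+0=8+0=8
L[12]='i': occ=0, LF[12]=C('i')+0=6+0=6
L[13]='u': occ=0, LF[13]=C('u')+0=15+0=15
L[14]='o': occ=1, LF[14]=C('o')+1=8+1=9
L[15]='m': occ=0, LF[15]=C('m')+0=7+0=7

Answer: 3 13 1 2 14 0 5 4 10 11 12 8 6 15 9 7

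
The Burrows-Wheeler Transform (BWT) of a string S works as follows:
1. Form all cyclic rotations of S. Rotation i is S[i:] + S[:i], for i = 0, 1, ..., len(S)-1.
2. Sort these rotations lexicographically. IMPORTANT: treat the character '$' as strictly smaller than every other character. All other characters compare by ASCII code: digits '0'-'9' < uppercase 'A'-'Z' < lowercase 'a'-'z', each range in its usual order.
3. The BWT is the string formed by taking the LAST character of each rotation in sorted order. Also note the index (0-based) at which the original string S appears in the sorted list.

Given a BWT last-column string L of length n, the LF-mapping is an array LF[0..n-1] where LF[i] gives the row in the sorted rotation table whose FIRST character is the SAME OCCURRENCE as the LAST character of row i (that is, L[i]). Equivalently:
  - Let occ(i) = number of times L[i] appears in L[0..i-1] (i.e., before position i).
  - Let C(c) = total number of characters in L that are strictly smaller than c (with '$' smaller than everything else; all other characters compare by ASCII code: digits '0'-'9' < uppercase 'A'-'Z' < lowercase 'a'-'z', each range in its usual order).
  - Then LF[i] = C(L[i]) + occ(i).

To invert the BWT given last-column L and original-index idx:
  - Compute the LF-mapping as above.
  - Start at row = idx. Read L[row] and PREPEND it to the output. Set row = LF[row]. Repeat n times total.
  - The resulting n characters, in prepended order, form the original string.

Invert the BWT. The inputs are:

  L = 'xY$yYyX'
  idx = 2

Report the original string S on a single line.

LF mapping: 4 2 0 5 3 6 1
Walk LF starting at row 2, prepending L[row]:
  step 1: row=2, L[2]='$', prepend. Next row=LF[2]=0
  step 2: row=0, L[0]='x', prepend. Next row=LF[0]=4
  step 3: row=4, L[4]='Y', prepend. Next row=LF[4]=3
  step 4: row=3, L[3]='y', prepend. Next row=LF[3]=5
  step 5: row=5, L[5]='y', prepend. Next row=LF[5]=6
  step 6: row=6, L[6]='X', prepend. Next row=LF[6]=1
  step 7: row=1, L[1]='Y', prepend. Next row=LF[1]=2
Reversed output: YXyyYx$

Answer: YXyyYx$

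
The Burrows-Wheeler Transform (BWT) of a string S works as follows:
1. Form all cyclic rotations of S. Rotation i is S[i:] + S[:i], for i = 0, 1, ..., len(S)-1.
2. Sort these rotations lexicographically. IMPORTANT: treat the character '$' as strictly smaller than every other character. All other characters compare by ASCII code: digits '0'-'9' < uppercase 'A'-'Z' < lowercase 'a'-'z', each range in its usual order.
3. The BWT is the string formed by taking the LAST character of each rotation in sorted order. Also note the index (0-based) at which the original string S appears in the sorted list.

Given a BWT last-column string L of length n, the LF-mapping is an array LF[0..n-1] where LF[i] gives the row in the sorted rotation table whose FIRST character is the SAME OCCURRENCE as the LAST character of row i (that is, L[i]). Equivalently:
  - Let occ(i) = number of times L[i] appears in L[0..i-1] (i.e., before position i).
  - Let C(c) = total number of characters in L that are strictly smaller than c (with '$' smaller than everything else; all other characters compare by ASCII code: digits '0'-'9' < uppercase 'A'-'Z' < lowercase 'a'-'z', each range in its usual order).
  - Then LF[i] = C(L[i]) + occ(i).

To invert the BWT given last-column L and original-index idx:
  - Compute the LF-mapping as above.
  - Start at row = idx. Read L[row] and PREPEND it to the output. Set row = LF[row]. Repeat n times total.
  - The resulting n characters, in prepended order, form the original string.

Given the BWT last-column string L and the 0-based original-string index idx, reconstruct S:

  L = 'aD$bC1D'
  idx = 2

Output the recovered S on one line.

Answer: CDbD1a$

Derivation:
LF mapping: 5 3 0 6 2 1 4
Walk LF starting at row 2, prepending L[row]:
  step 1: row=2, L[2]='$', prepend. Next row=LF[2]=0
  step 2: row=0, L[0]='a', prepend. Next row=LF[0]=5
  step 3: row=5, L[5]='1', prepend. Next row=LF[5]=1
  step 4: row=1, L[1]='D', prepend. Next row=LF[1]=3
  step 5: row=3, L[3]='b', prepend. Next row=LF[3]=6
  step 6: row=6, L[6]='D', prepend. Next row=LF[6]=4
  step 7: row=4, L[4]='C', prepend. Next row=LF[4]=2
Reversed output: CDbD1a$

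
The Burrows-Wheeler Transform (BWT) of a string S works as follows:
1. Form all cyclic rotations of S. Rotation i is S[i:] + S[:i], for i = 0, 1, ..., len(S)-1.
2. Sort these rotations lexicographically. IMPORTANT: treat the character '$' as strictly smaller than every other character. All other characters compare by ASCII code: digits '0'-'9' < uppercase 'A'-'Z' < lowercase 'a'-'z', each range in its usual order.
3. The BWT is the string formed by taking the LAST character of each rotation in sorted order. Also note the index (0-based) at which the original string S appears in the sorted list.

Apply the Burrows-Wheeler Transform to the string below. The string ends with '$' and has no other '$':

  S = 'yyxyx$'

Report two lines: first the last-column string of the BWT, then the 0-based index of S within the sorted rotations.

All 6 rotations (rotation i = S[i:]+S[:i]):
  rot[0] = yyxyx$
  rot[1] = yxyx$y
  rot[2] = xyx$yy
  rot[3] = yx$yyx
  rot[4] = x$yyxy
  rot[5] = $yyxyx
Sorted (with $ < everything):
  sorted[0] = $yyxyx  (last char: 'x')
  sorted[1] = x$yyxy  (last char: 'y')
  sorted[2] = xyx$yy  (last char: 'y')
  sorted[3] = yx$yyx  (last char: 'x')
  sorted[4] = yxyx$y  (last char: 'y')
  sorted[5] = yyxyx$  (last char: '$')
Last column: xyyxy$
Original string S is at sorted index 5

Answer: xyyxy$
5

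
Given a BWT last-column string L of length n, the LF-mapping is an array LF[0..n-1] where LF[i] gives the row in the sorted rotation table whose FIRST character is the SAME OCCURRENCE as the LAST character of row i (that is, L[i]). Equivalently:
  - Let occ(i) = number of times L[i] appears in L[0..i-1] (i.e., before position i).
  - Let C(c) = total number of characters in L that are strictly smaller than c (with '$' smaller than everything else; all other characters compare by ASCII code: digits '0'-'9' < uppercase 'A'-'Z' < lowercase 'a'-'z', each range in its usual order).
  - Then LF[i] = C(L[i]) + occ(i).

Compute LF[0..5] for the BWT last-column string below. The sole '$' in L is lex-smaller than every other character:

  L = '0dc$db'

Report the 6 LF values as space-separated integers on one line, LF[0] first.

Answer: 1 4 3 0 5 2

Derivation:
Char counts: '$':1, '0':1, 'b':1, 'c':1, 'd':2
C (first-col start): C('$')=0, C('0')=1, C('b')=2, C('c')=3, C('d')=4
L[0]='0': occ=0, LF[0]=C('0')+0=1+0=1
L[1]='d': occ=0, LF[1]=C('d')+0=4+0=4
L[2]='c': occ=0, LF[2]=C('c')+0=3+0=3
L[3]='$': occ=0, LF[3]=C('$')+0=0+0=0
L[4]='d': occ=1, LF[4]=C('d')+1=4+1=5
L[5]='b': occ=0, LF[5]=C('b')+0=2+0=2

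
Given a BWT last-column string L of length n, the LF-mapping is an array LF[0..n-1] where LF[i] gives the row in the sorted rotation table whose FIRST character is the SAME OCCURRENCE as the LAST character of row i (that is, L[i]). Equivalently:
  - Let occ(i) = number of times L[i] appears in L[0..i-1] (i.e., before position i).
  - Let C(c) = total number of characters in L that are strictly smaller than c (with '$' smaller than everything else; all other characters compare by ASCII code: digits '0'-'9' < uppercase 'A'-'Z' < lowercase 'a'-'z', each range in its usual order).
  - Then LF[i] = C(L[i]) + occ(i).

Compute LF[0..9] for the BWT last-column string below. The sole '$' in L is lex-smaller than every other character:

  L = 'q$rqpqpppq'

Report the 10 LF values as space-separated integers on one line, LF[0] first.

Char counts: '$':1, 'p':4, 'q':4, 'r':1
C (first-col start): C('$')=0, C('p')=1, C('q')=5, C('r')=9
L[0]='q': occ=0, LF[0]=C('q')+0=5+0=5
L[1]='$': occ=0, LF[1]=C('$')+0=0+0=0
L[2]='r': occ=0, LF[2]=C('r')+0=9+0=9
L[3]='q': occ=1, LF[3]=C('q')+1=5+1=6
L[4]='p': occ=0, LF[4]=C('p')+0=1+0=1
L[5]='q': occ=2, LF[5]=C('q')+2=5+2=7
L[6]='p': occ=1, LF[6]=C('p')+1=1+1=2
L[7]='p': occ=2, LF[7]=C('p')+2=1+2=3
L[8]='p': occ=3, LF[8]=C('p')+3=1+3=4
L[9]='q': occ=3, LF[9]=C('q')+3=5+3=8

Answer: 5 0 9 6 1 7 2 3 4 8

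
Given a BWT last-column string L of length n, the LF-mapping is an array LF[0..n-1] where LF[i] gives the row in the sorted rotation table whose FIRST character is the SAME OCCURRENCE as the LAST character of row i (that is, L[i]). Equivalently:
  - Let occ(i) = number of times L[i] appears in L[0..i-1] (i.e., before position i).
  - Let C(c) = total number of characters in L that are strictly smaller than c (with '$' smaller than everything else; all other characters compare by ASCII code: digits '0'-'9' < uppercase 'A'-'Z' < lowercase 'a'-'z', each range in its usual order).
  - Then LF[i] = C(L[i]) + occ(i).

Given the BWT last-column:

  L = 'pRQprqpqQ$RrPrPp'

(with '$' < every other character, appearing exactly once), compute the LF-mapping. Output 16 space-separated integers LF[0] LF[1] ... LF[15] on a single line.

Char counts: '$':1, 'P':2, 'Q':2, 'R':2, 'p':4, 'q':2, 'r':3
C (first-col start): C('$')=0, C('P')=1, C('Q')=3, C('R')=5, C('p')=7, C('q')=11, C('r')=13
L[0]='p': occ=0, LF[0]=C('p')+0=7+0=7
L[1]='R': occ=0, LF[1]=C('R')+0=5+0=5
L[2]='Q': occ=0, LF[2]=C('Q')+0=3+0=3
L[3]='p': occ=1, LF[3]=C('p')+1=7+1=8
L[4]='r': occ=0, LF[4]=C('r')+0=13+0=13
L[5]='q': occ=0, LF[5]=C('q')+0=11+0=11
L[6]='p': occ=2, LF[6]=C('p')+2=7+2=9
L[7]='q': occ=1, LF[7]=C('q')+1=11+1=12
L[8]='Q': occ=1, LF[8]=C('Q')+1=3+1=4
L[9]='$': occ=0, LF[9]=C('$')+0=0+0=0
L[10]='R': occ=1, LF[10]=C('R')+1=5+1=6
L[11]='r': occ=1, LF[11]=C('r')+1=13+1=14
L[12]='P': occ=0, LF[12]=C('P')+0=1+0=1
L[13]='r': occ=2, LF[13]=C('r')+2=13+2=15
L[14]='P': occ=1, LF[14]=C('P')+1=1+1=2
L[15]='p': occ=3, LF[15]=C('p')+3=7+3=10

Answer: 7 5 3 8 13 11 9 12 4 0 6 14 1 15 2 10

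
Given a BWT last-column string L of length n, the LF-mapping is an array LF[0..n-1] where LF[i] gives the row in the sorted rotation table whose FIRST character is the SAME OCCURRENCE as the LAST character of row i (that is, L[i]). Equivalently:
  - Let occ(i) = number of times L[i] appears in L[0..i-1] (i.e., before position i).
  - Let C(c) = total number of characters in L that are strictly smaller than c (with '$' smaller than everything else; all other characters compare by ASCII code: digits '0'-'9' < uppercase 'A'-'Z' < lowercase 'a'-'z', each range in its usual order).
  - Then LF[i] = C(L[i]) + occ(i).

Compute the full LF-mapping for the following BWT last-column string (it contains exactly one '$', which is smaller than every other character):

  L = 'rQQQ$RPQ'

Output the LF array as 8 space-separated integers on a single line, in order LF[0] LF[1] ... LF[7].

Char counts: '$':1, 'P':1, 'Q':4, 'R':1, 'r':1
C (first-col start): C('$')=0, C('P')=1, C('Q')=2, C('R')=6, C('r')=7
L[0]='r': occ=0, LF[0]=C('r')+0=7+0=7
L[1]='Q': occ=0, LF[1]=C('Q')+0=2+0=2
L[2]='Q': occ=1, LF[2]=C('Q')+1=2+1=3
L[3]='Q': occ=2, LF[3]=C('Q')+2=2+2=4
L[4]='$': occ=0, LF[4]=C('$')+0=0+0=0
L[5]='R': occ=0, LF[5]=C('R')+0=6+0=6
L[6]='P': occ=0, LF[6]=C('P')+0=1+0=1
L[7]='Q': occ=3, LF[7]=C('Q')+3=2+3=5

Answer: 7 2 3 4 0 6 1 5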